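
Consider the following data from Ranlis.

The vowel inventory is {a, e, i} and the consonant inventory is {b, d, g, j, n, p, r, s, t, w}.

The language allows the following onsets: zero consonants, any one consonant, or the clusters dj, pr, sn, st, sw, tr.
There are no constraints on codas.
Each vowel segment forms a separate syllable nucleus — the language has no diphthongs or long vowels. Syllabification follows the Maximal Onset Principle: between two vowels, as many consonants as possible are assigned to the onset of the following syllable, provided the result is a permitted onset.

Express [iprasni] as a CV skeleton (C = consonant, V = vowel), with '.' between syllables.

V.CCV.CCV

The vowels are i, a, i — 3 nuclei, so 3 syllables.
Between /i/ (V1) and /a/ (V2): cluster /pr/ — /pr/ is itself a permitted onset, so the whole cluster goes right; preceding coda = ∅.
Between /a/ (V2) and /i/ (V3): cluster /sn/ — /sn/ is itself a permitted onset, so the whole cluster goes right; preceding coda = ∅.
So the parse is i.pra.sni.
Mapping each syllable to C/V: /i/ → V, /pra/ → CCV, /sni/ → CCV.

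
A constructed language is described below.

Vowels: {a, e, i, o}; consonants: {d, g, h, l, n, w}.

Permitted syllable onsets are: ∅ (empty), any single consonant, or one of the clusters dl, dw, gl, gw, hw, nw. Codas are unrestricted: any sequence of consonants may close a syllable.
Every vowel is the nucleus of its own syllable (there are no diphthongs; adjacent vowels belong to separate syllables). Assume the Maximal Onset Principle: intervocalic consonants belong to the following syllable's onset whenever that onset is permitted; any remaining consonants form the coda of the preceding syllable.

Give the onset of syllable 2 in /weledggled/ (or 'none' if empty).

Nuclei (vowels): e, e, e → 3 syllables.
Between /e/ (V1) and /e/ (V2): /l/ → onset of the next syllable (single consonants are always licit onsets).
Between /e/ (V2) and /e/ (V3): /dggl/ — longest licit onset from the right is /gl/, leaving /dg/ as coda.
Putting it together: we.ledg.gled.
Syllable 2 is /ledg/: onset /l/, nucleus /e/, coda /dg/.

l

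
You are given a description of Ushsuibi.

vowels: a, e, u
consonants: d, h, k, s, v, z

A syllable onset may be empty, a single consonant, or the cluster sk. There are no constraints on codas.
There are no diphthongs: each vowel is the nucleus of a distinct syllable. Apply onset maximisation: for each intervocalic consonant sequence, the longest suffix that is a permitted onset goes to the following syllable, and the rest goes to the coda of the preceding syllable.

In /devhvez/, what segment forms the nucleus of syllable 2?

e

The vowels are e, e — 2 nuclei, so 2 syllables.
The second nucleus (vowel 2 from the left) is /e/.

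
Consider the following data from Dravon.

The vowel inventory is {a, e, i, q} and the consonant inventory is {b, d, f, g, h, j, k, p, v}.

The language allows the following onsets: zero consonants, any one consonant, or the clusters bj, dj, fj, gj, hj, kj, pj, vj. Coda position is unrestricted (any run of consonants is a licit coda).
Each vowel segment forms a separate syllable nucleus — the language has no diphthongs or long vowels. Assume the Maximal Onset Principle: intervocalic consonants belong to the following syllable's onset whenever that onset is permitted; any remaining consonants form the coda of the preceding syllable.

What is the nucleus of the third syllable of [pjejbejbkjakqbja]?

The vowels are e, e, a, q, a — 5 nuclei, so 5 syllables.
The third nucleus (vowel 3 from the left) is /a/.

a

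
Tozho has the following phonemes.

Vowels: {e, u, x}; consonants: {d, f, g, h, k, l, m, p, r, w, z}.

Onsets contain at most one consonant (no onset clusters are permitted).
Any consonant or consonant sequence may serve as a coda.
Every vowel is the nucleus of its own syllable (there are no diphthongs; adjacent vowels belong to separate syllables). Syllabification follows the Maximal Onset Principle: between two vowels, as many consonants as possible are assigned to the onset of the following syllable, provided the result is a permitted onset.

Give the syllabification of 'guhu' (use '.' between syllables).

gu.hu

Nuclei (vowels): u, u → 2 syllables.
Between /u/ (V1) and /u/ (V2): /h/ → onset of the next syllable (single consonants are always licit onsets).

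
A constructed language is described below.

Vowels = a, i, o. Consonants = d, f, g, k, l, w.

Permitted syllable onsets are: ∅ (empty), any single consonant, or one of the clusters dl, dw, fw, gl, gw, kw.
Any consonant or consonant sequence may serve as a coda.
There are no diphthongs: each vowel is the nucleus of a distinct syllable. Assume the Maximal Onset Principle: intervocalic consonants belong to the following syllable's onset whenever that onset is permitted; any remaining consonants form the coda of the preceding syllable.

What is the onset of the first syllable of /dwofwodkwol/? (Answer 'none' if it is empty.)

Vowels present: o, o, o; each is a nucleus, giving 3 syllables.
Between /o/ (V1) and /o/ (V2): /fw/ is a licit onset in full, so it all attaches to the next syllable.
Between /o/ (V2) and /o/ (V3): /dkw/ — longest licit onset from the right is /kw/, leaving /d/ as coda.
Syllabification: dwo.fwod.kwol.
Syllable 1 is /dwo/: onset /dw/, nucleus /o/, coda ∅.

dw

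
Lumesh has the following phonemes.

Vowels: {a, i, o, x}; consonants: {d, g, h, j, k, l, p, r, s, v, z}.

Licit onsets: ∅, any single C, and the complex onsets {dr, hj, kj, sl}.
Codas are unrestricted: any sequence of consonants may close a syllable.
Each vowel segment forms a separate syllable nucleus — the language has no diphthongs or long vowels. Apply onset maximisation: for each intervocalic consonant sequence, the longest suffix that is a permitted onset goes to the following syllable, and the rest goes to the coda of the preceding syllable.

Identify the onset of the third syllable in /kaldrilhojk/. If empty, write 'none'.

Nuclei (vowels): a, i, o → 3 syllables.
Between /a/ (V1) and /i/ (V2): cluster /ldr/ — the longest permitted-onset suffix is /dr/; onset = /dr/, preceding coda = /l/.
Between /i/ (V2) and /o/ (V3): /lh/; trying suffixes from longest down, /h/ is the first permitted one, so coda /l/ | onset /h/.
Putting it together: kal.dril.hojk.
Syllable 3 is /hojk/: onset /h/, nucleus /o/, coda /jk/.

h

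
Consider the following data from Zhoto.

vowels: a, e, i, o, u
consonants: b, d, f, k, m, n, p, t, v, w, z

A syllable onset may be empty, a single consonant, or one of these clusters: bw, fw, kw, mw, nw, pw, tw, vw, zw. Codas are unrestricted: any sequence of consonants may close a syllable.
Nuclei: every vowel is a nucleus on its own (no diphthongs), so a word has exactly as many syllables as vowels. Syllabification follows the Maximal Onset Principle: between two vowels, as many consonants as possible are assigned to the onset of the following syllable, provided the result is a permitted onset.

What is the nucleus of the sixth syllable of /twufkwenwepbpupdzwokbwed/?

The vowels are u, e, e, u, o, e — 6 nuclei, so 6 syllables.
The sixth nucleus (vowel 6 from the left) is /e/.

e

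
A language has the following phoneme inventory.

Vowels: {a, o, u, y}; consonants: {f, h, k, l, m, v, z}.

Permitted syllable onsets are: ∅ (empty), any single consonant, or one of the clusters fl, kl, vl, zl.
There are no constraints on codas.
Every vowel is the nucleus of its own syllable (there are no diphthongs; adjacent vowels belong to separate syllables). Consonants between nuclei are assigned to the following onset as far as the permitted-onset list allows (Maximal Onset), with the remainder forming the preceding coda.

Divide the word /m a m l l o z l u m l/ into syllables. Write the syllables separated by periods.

The vowels are a, o, u — 3 nuclei, so 3 syllables.
V1 /a/ – V2 /o/: /mll/; trying suffixes from longest down, /l/ is the first permitted one, so coda /ml/ | onset /l/.
V2 /o/ – V3 /u/: cluster /zl/ — /zl/ is itself a permitted onset, so the whole cluster goes right; preceding coda = ∅.

maml.lo.zluml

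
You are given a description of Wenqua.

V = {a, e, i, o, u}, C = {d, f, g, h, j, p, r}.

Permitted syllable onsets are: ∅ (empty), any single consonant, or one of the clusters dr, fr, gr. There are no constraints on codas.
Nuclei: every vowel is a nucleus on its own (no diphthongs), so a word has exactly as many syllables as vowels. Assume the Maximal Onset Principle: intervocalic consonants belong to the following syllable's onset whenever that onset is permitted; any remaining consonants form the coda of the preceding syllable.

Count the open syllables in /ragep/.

Vowels present: a, e; each is a nucleus, giving 2 syllables.
σ1/σ2 boundary: /g/ is a single consonant, so it becomes the next onset.
So the parse is ra.gep.
Classifying each syllable: /ra/ (open), /gep/ (closed).
Open syllables: 1.

1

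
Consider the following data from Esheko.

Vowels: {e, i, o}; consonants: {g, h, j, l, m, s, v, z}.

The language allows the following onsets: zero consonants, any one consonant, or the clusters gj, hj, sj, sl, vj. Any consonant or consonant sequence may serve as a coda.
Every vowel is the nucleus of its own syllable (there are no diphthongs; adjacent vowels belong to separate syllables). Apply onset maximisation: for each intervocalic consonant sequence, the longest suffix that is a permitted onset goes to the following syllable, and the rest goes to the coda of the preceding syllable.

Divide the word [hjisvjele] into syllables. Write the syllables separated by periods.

hjis.vje.le

Nuclei (vowels): i, e, e → 3 syllables.
/i…e/ gap (V1→V2): /svj/ splits as /s/ + /vj/ (/vj/ is the longest suffix that is a licit onset).
/e…e/ gap (V2→V3): /l/ is a single consonant, so it becomes the next onset.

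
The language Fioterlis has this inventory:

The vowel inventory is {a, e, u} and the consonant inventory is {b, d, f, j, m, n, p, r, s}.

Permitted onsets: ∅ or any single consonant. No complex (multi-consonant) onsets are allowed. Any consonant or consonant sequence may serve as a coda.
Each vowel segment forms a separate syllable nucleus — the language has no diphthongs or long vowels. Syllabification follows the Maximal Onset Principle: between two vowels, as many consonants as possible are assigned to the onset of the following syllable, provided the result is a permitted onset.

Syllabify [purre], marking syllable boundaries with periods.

pur.re

Nuclei (vowels): u, e → 2 syllables.
σ1/σ2 boundary: /rr/ splits as /r/ + /r/ (/r/ is the longest suffix that is a licit onset).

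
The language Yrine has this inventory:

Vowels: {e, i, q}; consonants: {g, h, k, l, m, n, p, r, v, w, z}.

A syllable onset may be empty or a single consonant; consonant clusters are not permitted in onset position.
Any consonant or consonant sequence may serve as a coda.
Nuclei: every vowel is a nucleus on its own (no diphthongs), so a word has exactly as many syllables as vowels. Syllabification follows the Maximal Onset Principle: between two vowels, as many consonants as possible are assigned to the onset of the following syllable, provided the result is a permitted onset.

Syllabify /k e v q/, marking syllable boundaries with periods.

Nuclei (vowels): e, q → 2 syllables.
σ1/σ2 boundary: just /v/ — single C goes to the following onset.

ke.vq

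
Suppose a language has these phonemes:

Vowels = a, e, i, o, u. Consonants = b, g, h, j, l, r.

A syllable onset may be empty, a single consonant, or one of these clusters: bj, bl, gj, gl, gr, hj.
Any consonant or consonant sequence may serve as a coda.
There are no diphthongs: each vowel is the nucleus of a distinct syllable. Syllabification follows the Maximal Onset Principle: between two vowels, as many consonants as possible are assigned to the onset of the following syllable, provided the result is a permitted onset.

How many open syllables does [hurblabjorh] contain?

Vowels present: u, a, o; each is a nucleus, giving 3 syllables.
Between /u/ (V1) and /a/ (V2): cluster /rbl/ — the longest permitted-onset suffix is /bl/; onset = /bl/, preceding coda = /r/.
Between /a/ (V2) and /o/ (V3): cluster /bj/ — /bj/ is itself a permitted onset, so the whole cluster goes right; preceding coda = ∅.
Putting it together: hur.bla.bjorh.
Classifying each syllable: /hur/ (closed), /bla/ (open), /bjorh/ (closed).
Open syllables: 1.

1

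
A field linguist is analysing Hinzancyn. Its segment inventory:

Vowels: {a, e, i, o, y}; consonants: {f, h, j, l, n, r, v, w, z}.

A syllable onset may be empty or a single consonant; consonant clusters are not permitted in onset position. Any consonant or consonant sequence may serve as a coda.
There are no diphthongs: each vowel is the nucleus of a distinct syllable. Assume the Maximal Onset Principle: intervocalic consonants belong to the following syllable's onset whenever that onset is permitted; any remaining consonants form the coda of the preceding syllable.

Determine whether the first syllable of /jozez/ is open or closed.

open

The vowels are o, e — 2 nuclei, so 2 syllables.
σ1/σ2 boundary: just /z/ — single C goes to the following onset.
Syllabification: jo.zez.
Syllable 1 is /jo/; it ends in its nucleus with no coda, so it is open.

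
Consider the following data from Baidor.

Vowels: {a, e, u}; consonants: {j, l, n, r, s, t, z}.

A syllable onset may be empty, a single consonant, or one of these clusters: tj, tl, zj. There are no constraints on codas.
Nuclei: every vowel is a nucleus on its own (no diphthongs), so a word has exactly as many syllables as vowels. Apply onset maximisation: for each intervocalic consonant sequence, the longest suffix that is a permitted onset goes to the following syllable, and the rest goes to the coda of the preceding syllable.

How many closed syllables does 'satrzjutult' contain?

Nuclei (vowels): a, u, u → 3 syllables.
Between /a/ (V1) and /u/ (V2): /trzj/ — longest licit onset from the right is /zj/, leaving /tr/ as coda.
Between /u/ (V2) and /u/ (V3): /t/ is a single consonant, so it becomes the next onset.
Result: satr.zju.tult.
Classifying each syllable: /satr/ (closed), /zju/ (open), /tult/ (closed).
Closed syllables: 2.

2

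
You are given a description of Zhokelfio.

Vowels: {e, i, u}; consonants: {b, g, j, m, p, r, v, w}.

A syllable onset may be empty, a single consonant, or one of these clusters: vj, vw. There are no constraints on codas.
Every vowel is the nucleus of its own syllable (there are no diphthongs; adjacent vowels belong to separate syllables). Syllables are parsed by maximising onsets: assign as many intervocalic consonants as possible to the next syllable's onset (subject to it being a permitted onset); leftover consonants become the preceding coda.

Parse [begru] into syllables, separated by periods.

beg.ru

Vowels present: e, u; each is a nucleus, giving 2 syllables.
σ1/σ2 boundary: /gr/; trying suffixes from longest down, /r/ is the first permitted one, so coda /g/ | onset /r/.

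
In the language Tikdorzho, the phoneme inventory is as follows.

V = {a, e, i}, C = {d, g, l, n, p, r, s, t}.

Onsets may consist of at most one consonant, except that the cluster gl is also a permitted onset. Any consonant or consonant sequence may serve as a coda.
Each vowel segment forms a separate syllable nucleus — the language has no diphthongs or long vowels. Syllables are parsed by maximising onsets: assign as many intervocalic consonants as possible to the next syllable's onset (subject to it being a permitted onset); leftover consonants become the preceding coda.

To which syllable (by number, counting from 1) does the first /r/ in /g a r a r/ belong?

The vowels are a, a — 2 nuclei, so 2 syllables.
V1 /a/ – V2 /a/: just /r/ — single C goes to the following onset.
So the parse is ga.rar.
The first /r/ is in the onset of syllable 2 (/rar/).

2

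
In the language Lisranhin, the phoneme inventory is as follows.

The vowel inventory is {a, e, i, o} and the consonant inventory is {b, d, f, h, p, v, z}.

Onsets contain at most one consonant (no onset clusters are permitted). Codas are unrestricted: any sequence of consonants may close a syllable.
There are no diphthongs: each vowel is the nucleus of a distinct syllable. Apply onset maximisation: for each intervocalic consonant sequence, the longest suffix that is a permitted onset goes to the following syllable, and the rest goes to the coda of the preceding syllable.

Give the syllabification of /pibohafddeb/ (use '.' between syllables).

pi.bo.hafd.deb

Nuclei (vowels): i, o, a, e → 4 syllables.
Between /i/ (V1) and /o/ (V2): /b/ → onset of the next syllable (single consonants are always licit onsets).
Between /o/ (V2) and /a/ (V3): /h/ → onset of the next syllable (single consonants are always licit onsets).
Between /a/ (V3) and /e/ (V4): /fdd/; trying suffixes from longest down, /d/ is the first permitted one, so coda /fd/ | onset /d/.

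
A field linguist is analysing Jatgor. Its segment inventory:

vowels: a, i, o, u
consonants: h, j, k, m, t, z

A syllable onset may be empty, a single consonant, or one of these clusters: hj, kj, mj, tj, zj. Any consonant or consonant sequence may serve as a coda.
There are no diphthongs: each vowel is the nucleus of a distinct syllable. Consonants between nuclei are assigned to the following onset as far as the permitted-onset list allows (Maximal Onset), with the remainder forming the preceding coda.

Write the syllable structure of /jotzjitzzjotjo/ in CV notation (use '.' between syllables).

CVC.CCVCC.CCV.CCV

The vowels are o, i, o, o — 4 nuclei, so 4 syllables.
Between /o/ (V1) and /i/ (V2): /tzj/ — longest licit onset from the right is /zj/, leaving /t/ as coda.
Between /i/ (V2) and /o/ (V3): cluster /tzzj/ — the longest permitted-onset suffix is /zj/; onset = /zj/, preceding coda = /tz/.
Between /o/ (V3) and /o/ (V4): /tj/ is a licit onset in full, so it all attaches to the next syllable.
Syllabification: jot.zjitz.zjo.tjo.
Mapping each syllable to C/V: /jot/ → CVC, /zjitz/ → CCVCC, /zjo/ → CCV, /tjo/ → CCV.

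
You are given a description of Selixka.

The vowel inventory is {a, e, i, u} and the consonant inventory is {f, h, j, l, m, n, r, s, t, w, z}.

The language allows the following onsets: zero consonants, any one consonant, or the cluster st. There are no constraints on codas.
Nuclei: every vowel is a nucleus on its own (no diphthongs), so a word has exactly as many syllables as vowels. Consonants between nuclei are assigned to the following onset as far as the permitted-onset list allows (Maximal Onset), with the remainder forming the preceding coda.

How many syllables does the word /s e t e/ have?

2

The vowels are e, e — 2 nuclei, so 2 syllables.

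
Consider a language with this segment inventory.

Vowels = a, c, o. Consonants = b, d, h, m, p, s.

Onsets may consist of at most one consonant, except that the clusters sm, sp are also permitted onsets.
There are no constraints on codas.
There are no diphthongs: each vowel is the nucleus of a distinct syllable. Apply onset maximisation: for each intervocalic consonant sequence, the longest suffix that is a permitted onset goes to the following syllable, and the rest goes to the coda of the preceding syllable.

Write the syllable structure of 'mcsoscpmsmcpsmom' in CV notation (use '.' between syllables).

Nuclei (vowels): c, o, c, c, o → 5 syllables.
V1 /c/ – V2 /o/: just /s/ — single C goes to the following onset.
V2 /o/ – V3 /c/: /s/ is a single consonant, so it becomes the next onset.
V3 /c/ – V4 /c/: cluster /pmsm/ — the longest permitted-onset suffix is /sm/; onset = /sm/, preceding coda = /pm/.
V4 /c/ – V5 /o/: /psm/ splits as /p/ + /sm/ (/sm/ is the longest suffix that is a licit onset).
Syllabification: mc.so.scpm.smcp.smom.
Mapping each syllable to C/V: /mc/ → CV, /so/ → CV, /scpm/ → CVCC, /smcp/ → CCVC, /smom/ → CCVC.

CV.CV.CVCC.CCVC.CCVC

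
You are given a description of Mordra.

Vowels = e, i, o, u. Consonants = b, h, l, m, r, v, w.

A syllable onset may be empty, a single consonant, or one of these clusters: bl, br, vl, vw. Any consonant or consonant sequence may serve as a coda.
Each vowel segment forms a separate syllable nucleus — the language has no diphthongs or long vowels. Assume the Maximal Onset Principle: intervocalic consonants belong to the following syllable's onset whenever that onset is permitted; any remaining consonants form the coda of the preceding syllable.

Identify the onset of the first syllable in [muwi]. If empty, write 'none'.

m

Nuclei (vowels): u, i → 2 syllables.
σ1/σ2 boundary: /w/ → onset of the next syllable (single consonants are always licit onsets).
Putting it together: mu.wi.
Syllable 1 is /mu/: onset /m/, nucleus /u/, coda ∅.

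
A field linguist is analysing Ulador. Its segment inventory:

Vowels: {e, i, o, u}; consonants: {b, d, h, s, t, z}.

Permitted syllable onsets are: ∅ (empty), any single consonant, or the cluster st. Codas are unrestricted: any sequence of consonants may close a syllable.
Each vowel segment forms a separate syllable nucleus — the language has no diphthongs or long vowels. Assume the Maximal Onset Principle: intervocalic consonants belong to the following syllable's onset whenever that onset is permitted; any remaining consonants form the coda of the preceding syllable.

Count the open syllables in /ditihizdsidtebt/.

2

The vowels are i, i, i, i, e — 5 nuclei, so 5 syllables.
σ1/σ2 boundary: /t/ is a single consonant, so it becomes the next onset.
σ2/σ3 boundary: just /h/ — single C goes to the following onset.
σ3/σ4 boundary: /zds/ — longest licit onset from the right is /s/, leaving /zd/ as coda.
σ4/σ5 boundary: /dt/ — longest licit onset from the right is /t/, leaving /d/ as coda.
So the parse is di.ti.hizd.sid.tebt.
Classifying each syllable: /di/ (open), /ti/ (open), /hizd/ (closed), /sid/ (closed), /tebt/ (closed).
Open syllables: 2.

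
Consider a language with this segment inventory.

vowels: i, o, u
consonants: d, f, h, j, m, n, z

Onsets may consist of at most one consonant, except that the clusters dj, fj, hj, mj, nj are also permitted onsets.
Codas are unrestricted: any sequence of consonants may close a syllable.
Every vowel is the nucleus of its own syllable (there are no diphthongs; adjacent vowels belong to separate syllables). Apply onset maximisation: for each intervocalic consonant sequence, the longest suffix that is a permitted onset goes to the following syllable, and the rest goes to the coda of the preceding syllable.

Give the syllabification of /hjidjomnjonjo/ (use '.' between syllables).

hji.djom.njo.njo

The vowels are i, o, o, o — 4 nuclei, so 4 syllables.
σ1/σ2 boundary: /dj/ — entire cluster is a permitted onset → onset /dj/, coda ∅.
σ2/σ3 boundary: /mnj/ — longest licit onset from the right is /nj/, leaving /m/ as coda.
σ3/σ4 boundary: cluster /nj/ — /nj/ is itself a permitted onset, so the whole cluster goes right; preceding coda = ∅.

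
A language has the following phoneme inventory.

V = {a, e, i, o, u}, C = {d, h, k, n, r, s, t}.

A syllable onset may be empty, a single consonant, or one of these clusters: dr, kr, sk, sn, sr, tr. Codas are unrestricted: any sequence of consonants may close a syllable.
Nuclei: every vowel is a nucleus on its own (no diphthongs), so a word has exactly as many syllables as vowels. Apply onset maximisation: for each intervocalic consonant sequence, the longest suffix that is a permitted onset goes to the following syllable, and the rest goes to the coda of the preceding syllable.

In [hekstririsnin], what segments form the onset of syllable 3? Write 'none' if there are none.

r

Vowels present: e, i, i, i; each is a nucleus, giving 4 syllables.
/e…i/ gap (V1→V2): /kstr/ — longest licit onset from the right is /tr/, leaving /ks/ as coda.
/i…i/ gap (V2→V3): /r/ is a single consonant, so it becomes the next onset.
/i…i/ gap (V3→V4): /sn/ — entire cluster is a permitted onset → onset /sn/, coda ∅.
Result: heks.tri.ri.snin.
Syllable 3 is /ri/: onset /r/, nucleus /i/, coda ∅.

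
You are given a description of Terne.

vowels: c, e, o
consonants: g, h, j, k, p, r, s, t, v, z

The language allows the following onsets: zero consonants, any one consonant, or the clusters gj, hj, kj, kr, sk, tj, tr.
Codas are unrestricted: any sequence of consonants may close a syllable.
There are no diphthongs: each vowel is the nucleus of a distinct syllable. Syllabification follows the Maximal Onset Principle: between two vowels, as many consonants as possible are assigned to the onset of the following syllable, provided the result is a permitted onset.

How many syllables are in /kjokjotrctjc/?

4

The vowels are o, o, c, c — 4 nuclei, so 4 syllables.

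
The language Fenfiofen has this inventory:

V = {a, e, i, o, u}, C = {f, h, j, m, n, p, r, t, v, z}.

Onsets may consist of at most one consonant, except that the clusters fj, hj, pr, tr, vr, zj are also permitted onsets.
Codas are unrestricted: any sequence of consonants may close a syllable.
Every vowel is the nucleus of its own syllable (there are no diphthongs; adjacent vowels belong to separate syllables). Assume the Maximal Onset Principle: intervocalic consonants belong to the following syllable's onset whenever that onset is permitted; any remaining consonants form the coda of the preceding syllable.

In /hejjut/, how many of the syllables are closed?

2

Nuclei (vowels): e, u → 2 syllables.
Between /e/ (V1) and /u/ (V2): cluster /jj/ — the longest permitted-onset suffix is /j/; onset = /j/, preceding coda = /j/.
Putting it together: hej.jut.
Classifying each syllable: /hej/ (closed), /jut/ (closed).
Closed syllables: 2.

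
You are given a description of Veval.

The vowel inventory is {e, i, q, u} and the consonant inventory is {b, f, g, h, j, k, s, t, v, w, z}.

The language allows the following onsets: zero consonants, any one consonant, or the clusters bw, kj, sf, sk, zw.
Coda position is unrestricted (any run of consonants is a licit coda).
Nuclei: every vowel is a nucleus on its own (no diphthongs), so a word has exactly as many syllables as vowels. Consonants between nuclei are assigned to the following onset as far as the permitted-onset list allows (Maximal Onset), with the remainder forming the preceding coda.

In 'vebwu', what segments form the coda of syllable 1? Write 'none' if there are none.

Nuclei (vowels): e, u → 2 syllables.
/e…u/ gap (V1→V2): /bw/ is a licit onset in full, so it all attaches to the next syllable.
Putting it together: ve.bwu.
Syllable 1 is /ve/: onset /v/, nucleus /e/, coda ∅.

none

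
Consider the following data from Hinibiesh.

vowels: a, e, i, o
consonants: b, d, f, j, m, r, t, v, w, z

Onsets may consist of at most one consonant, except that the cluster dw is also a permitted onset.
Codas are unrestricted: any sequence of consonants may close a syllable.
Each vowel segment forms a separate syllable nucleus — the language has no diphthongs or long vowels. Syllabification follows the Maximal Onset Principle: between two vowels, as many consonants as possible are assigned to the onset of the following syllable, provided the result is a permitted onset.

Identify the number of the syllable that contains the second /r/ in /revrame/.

2

Nuclei (vowels): e, a, e → 3 syllables.
V1 /e/ – V2 /a/: /vr/ splits as /v/ + /r/ (/r/ is the longest suffix that is a licit onset).
V2 /a/ – V3 /e/: just /m/ — single C goes to the following onset.
Result: rev.ra.me.
The second /r/ is in the onset of syllable 2 (/ra/).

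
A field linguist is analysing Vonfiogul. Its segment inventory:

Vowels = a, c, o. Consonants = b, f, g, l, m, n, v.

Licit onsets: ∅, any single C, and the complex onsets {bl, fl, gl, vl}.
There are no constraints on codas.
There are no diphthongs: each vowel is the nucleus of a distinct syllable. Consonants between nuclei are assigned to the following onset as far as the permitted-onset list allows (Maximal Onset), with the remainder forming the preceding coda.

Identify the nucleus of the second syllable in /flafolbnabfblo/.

Nuclei (vowels): a, o, a, o → 4 syllables.
The second nucleus (vowel 2 from the left) is /o/.

o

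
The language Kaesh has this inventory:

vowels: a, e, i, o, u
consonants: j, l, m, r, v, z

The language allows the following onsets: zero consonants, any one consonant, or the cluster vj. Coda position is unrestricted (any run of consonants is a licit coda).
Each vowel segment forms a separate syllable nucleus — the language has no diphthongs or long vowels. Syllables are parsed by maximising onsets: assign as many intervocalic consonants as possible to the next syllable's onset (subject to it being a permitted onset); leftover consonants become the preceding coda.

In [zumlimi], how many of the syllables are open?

2

Vowels present: u, i, i; each is a nucleus, giving 3 syllables.
/u…i/ gap (V1→V2): /ml/ splits as /m/ + /l/ (/l/ is the longest suffix that is a licit onset).
/i…i/ gap (V2→V3): /m/ is a single consonant, so it becomes the next onset.
Putting it together: zum.li.mi.
Classifying each syllable: /zum/ (closed), /li/ (open), /mi/ (open).
Open syllables: 2.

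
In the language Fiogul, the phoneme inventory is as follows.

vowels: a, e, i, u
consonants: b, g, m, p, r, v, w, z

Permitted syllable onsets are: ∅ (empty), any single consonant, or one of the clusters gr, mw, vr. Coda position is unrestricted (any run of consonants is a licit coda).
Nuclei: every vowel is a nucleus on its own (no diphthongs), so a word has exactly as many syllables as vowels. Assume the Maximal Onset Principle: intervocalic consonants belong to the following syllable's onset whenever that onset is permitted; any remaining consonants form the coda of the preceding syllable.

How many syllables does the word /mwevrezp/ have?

2

Vowels present: e, e; each is a nucleus, giving 2 syllables.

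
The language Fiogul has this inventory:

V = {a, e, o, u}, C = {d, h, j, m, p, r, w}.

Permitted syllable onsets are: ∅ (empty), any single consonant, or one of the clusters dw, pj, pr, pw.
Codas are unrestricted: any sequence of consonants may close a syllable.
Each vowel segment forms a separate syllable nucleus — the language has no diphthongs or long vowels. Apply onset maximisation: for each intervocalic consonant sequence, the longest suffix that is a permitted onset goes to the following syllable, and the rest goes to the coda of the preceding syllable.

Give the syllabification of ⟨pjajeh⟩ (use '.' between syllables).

Vowels present: a, e; each is a nucleus, giving 2 syllables.
Between /a/ (V1) and /e/ (V2): just /j/ — single C goes to the following onset.

pja.jeh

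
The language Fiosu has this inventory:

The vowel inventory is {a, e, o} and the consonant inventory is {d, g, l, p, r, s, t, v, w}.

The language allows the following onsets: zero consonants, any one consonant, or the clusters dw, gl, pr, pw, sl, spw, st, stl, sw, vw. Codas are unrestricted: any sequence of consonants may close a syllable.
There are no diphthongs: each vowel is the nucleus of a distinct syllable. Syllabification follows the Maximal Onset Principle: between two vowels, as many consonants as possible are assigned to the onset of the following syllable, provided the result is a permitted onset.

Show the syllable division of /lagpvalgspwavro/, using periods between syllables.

lagp.valg.spwav.ro

The vowels are a, a, a, o — 4 nuclei, so 4 syllables.
Between /a/ (V1) and /a/ (V2): /gpv/; trying suffixes from longest down, /v/ is the first permitted one, so coda /gp/ | onset /v/.
Between /a/ (V2) and /a/ (V3): /lgspw/ — longest licit onset from the right is /spw/, leaving /lg/ as coda.
Between /a/ (V3) and /o/ (V4): /vr/ splits as /v/ + /r/ (/r/ is the longest suffix that is a licit onset).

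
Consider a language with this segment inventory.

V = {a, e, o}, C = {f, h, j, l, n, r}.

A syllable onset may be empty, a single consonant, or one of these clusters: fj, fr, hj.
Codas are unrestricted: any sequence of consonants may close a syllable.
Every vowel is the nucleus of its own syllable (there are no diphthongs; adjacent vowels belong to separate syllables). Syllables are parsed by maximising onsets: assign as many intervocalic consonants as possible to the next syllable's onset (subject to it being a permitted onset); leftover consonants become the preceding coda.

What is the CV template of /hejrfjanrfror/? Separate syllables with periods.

Vowels present: e, a, o; each is a nucleus, giving 3 syllables.
Between /e/ (V1) and /a/ (V2): /jrfj/ — longest licit onset from the right is /fj/, leaving /jr/ as coda.
Between /a/ (V2) and /o/ (V3): /nrfr/ — longest licit onset from the right is /fr/, leaving /nr/ as coda.
Putting it together: hejr.fjanr.fror.
Mapping each syllable to C/V: /hejr/ → CVCC, /fjanr/ → CCVCC, /fror/ → CCVC.

CVCC.CCVCC.CCVC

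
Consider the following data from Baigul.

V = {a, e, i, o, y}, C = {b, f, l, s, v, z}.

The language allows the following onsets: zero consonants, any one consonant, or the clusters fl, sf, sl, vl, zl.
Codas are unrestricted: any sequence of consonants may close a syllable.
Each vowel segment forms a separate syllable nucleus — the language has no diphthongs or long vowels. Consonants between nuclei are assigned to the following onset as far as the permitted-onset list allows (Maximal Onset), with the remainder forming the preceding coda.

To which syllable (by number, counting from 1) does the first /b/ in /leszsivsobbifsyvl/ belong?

3

Vowels present: e, i, o, i, y; each is a nucleus, giving 5 syllables.
/e…i/ gap (V1→V2): /szs/ — longest licit onset from the right is /s/, leaving /sz/ as coda.
/i…o/ gap (V2→V3): /vs/; trying suffixes from longest down, /s/ is the first permitted one, so coda /v/ | onset /s/.
/o…i/ gap (V3→V4): /bb/ splits as /b/ + /b/ (/b/ is the longest suffix that is a licit onset).
/i…y/ gap (V4→V5): /fs/; trying suffixes from longest down, /s/ is the first permitted one, so coda /f/ | onset /s/.
Putting it together: lesz.siv.sob.bif.syvl.
The first /b/ is in the coda of syllable 3 (/sob/).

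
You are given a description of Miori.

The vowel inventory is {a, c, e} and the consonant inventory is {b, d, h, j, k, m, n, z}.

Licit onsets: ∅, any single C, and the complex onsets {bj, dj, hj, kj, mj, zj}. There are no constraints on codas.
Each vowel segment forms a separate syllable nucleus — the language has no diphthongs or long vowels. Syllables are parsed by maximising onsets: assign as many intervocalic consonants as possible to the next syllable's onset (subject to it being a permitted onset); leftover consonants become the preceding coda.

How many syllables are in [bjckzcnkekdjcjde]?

Vowels present: c, c, e, c, e; each is a nucleus, giving 5 syllables.

5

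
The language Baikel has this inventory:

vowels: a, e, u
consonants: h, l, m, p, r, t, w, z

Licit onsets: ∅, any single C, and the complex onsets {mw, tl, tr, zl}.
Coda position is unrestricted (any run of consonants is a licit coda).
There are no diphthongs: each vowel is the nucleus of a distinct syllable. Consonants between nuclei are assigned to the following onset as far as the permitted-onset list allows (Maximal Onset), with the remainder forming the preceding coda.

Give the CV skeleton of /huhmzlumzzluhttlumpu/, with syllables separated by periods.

CVCC.CCVCC.CCVCC.CCVC.CV

Nuclei (vowels): u, u, u, u, u → 5 syllables.
V1 /u/ – V2 /u/: cluster /hmzl/ — the longest permitted-onset suffix is /zl/; onset = /zl/, preceding coda = /hm/.
V2 /u/ – V3 /u/: /mzzl/ — longest licit onset from the right is /zl/, leaving /mz/ as coda.
V3 /u/ – V4 /u/: cluster /httl/ — the longest permitted-onset suffix is /tl/; onset = /tl/, preceding coda = /ht/.
V4 /u/ – V5 /u/: cluster /mp/ — the longest permitted-onset suffix is /p/; onset = /p/, preceding coda = /m/.
So the parse is huhm.zlumz.zluht.tlum.pu.
Mapping each syllable to C/V: /huhm/ → CVCC, /zlumz/ → CCVCC, /zluht/ → CCVCC, /tlum/ → CCVC, /pu/ → CV.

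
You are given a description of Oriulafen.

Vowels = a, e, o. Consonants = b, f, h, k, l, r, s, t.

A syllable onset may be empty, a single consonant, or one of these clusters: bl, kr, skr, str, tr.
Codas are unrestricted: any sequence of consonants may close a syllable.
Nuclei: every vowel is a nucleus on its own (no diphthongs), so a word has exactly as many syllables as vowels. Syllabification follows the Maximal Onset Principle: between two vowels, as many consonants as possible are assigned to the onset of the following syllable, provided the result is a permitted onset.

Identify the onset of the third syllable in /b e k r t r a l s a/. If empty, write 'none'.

s

Nuclei (vowels): e, a, a → 3 syllables.
σ1/σ2 boundary: cluster /krtr/ — the longest permitted-onset suffix is /tr/; onset = /tr/, preceding coda = /kr/.
σ2/σ3 boundary: /ls/ — longest licit onset from the right is /s/, leaving /l/ as coda.
So the parse is bekr.tral.sa.
Syllable 3 is /sa/: onset /s/, nucleus /a/, coda ∅.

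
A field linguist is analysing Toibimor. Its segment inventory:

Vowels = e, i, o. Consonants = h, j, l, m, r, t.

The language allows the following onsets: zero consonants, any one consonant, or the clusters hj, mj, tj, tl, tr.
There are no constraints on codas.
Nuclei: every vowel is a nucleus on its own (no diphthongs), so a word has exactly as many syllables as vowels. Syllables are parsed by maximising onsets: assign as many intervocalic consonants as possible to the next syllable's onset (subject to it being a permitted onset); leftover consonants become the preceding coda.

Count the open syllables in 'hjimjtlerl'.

Vowels present: i, e; each is a nucleus, giving 2 syllables.
/i…e/ gap (V1→V2): /mjtl/; trying suffixes from longest down, /tl/ is the first permitted one, so coda /mj/ | onset /tl/.
So the parse is hjimj.tlerl.
Classifying each syllable: /hjimj/ (closed), /tlerl/ (closed).
Open syllables: 0.

0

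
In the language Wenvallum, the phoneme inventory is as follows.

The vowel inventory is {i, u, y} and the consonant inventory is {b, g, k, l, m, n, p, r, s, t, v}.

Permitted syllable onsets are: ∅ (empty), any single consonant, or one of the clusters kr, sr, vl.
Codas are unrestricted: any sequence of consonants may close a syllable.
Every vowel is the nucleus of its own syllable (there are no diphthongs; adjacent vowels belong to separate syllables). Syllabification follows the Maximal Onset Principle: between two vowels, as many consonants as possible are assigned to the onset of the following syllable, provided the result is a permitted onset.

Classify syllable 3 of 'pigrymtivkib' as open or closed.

closed

The vowels are i, y, i, i — 4 nuclei, so 4 syllables.
Between /i/ (V1) and /y/ (V2): /gr/ — longest licit onset from the right is /r/, leaving /g/ as coda.
Between /y/ (V2) and /i/ (V3): /mt/; trying suffixes from longest down, /t/ is the first permitted one, so coda /m/ | onset /t/.
Between /i/ (V3) and /i/ (V4): cluster /vk/ — the longest permitted-onset suffix is /k/; onset = /k/, preceding coda = /v/.
Result: pig.rym.tiv.kib.
Syllable 3 is /tiv/ with coda /v/, so it is closed.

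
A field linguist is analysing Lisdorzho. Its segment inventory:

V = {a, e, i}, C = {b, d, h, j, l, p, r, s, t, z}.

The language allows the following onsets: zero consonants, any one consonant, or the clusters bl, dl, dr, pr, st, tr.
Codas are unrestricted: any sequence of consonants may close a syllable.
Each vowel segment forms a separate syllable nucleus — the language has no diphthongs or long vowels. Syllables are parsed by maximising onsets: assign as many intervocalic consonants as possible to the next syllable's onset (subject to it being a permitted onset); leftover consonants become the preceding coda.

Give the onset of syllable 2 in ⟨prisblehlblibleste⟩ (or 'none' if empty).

Nuclei (vowels): i, e, i, e, e → 5 syllables.
/i…e/ gap (V1→V2): /sbl/ splits as /s/ + /bl/ (/bl/ is the longest suffix that is a licit onset).
/e…i/ gap (V2→V3): cluster /hlbl/ — the longest permitted-onset suffix is /bl/; onset = /bl/, preceding coda = /hl/.
/i…e/ gap (V3→V4): cluster /bl/ — /bl/ is itself a permitted onset, so the whole cluster goes right; preceding coda = ∅.
/e…e/ gap (V4→V5): /st/ — entire cluster is a permitted onset → onset /st/, coda ∅.
So the parse is pris.blehl.bli.ble.ste.
Syllable 2 is /blehl/: onset /bl/, nucleus /e/, coda /hl/.

bl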